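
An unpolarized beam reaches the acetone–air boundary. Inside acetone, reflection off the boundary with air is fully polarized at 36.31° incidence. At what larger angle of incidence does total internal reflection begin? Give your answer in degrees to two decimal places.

θ_c ≈ 47.29°

n₂/n₁ = tan 36.31° = 0.7348; the critical angle satisfies sin θ_c = n₂/n₁.
θ_c = arcsin(0.7348) = 47.29°.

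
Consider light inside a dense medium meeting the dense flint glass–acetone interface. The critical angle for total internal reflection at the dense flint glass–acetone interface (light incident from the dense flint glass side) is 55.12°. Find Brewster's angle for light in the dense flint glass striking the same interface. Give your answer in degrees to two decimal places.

θ_B ≈ 39.36°

n₂/n₁ = sin θ_c = sin 55.12° = 0.8204.
tan θ_B equals the same ratio, so θ_B = arctan(0.8204) = 39.36°.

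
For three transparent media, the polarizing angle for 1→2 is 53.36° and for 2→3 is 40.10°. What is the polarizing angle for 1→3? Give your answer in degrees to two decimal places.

n₂/n₁ = tan 53.36° = 1.3445 and n₃/n₂ = tan 40.10° = 0.8421.
n₃/n₁ = 1.1322. Then tan θ_B(1→3) = n₃/n₁, so θ_B(1→3) = arctan(1.1322) = 48.55°.

θ_B ≈ 48.55°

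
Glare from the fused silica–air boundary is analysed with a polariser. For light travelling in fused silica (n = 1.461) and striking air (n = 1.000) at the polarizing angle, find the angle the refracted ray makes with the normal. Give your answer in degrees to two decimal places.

θ_B = arctan(n₂/n₁) = arctan(1.000/1.461) = 34.39°.
The refracted ray is perpendicular to the reflected ray, so θ_t = 90° − θ_B = 55.61°.

θ_t ≈ 55.61°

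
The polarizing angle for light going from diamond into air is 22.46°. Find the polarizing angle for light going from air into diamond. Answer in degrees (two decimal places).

θ_B' ≈ 67.54°

The two Brewster angles are complementary: θ_B' = 90° − θ_B = 90° − 22.46° = 67.54°.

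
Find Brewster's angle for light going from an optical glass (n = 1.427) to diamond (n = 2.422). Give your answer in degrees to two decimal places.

Brewster's condition: tan θ_B = n₂/n₁ = 2.422/1.427 = 1.6973. Taking the arctangent, θ_B = 59.49°.

θ_B ≈ 59.49°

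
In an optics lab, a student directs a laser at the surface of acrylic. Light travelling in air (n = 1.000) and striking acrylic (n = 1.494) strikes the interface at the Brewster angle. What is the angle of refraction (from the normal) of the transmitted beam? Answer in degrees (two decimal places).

θ_t ≈ 33.80°

θ_B = arctan(n₂/n₁) = arctan(1.494/1.000) = 56.20°.
Since θ_B + θ_t = 90° at Brewster incidence, θ_t = 90° − 56.20° = 33.80°.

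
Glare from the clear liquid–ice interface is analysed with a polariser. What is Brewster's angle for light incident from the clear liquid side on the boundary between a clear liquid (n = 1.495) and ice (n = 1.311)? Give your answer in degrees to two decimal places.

At Brewster's angle the reflected and refracted rays are perpendicular, which with Snell's law gives tan θ_B = n₂/n₁.
tan θ_B = n₂/n₁ = 1.311/1.495 = 0.8769.
θ_B = arctan(0.8769) = 41.25°.

θ_B ≈ 41.25°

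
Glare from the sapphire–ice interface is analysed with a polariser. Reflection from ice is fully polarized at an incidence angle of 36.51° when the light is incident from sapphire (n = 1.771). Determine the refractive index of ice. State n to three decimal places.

Brewster's law: tan θ_B = n₂/n₁ (light incident in sapphire, refracted into ice).
n₂ = n₁ tan θ_B = 1.771 × tan 36.51° = 1.311.

n ≈ 1.311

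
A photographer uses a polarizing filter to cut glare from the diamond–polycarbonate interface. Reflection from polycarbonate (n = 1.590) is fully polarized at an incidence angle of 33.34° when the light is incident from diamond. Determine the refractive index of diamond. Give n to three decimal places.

At Brewster's angle, tan θ_B = n₂/n₁ with n₁ on the incident side (diamond) and n₂ on the transmitted side (polycarbonate).
n₁ = n₂ / tan θ_B = 1.590 / tan 33.34° = 2.417.

n ≈ 2.417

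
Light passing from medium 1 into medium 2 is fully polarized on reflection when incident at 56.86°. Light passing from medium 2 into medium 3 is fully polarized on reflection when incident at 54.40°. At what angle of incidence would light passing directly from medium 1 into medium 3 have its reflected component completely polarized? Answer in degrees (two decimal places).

n₂/n₁ = tan 56.86° = 1.5317 and n₃/n₂ = tan 54.40° = 1.3968.
So n₃/n₁ = (n₂/n₁)(n₃/n₂) = 1.5317 × 1.3968 = 2.1394.
θ_B(1→3) = arctan(2.1394) = 64.95°.

θ_B ≈ 64.95°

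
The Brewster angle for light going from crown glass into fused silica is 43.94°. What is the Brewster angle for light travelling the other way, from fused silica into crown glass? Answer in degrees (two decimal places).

The two Brewster angles are complementary: θ_B' = 90° − θ_B = 90° − 43.94° = 46.06°.

θ_B' ≈ 46.06°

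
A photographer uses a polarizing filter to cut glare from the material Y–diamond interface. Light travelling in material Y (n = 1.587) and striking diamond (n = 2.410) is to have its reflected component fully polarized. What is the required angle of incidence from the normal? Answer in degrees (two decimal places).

θ_B ≈ 56.63°

At Brewster's angle the reflected and refracted rays are perpendicular, which with Snell's law gives tan θ_B = n₂/n₁.
tan θ_B = n₂/n₁ = 2.410/1.587 = 1.5186. Taking the arctangent, θ_B = 56.63°.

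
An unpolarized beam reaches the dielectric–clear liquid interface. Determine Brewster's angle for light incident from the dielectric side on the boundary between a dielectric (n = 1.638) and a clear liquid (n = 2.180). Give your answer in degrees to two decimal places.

θ_B ≈ 53.08°

At Brewster's angle the reflected and refracted rays are perpendicular, which with Snell's law gives tan θ_B = n₂/n₁.
Brewster's condition: tan θ_B = n₂/n₁ = 2.180/1.638 = 1.3309.
θ_B = arctan(1.3309) = 53.08°.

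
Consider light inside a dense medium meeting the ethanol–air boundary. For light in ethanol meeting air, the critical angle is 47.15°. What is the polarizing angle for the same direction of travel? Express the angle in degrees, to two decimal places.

sin θ_c = n₂/n₁, so n₂/n₁ = sin 47.15° = 0.7331.
Brewster: tan θ_B = n₂/n₁ = 0.7331.
θ_B = arctan(0.7331) = 36.25°.

θ_B ≈ 36.25°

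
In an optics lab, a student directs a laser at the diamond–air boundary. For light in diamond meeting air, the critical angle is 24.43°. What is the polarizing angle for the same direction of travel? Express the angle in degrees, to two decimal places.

sin θ_c = n₂/n₁, so n₂/n₁ = sin 24.43° = 0.4136.
Brewster: tan θ_B = n₂/n₁ = 0.4136.
θ_B = arctan(0.4136) = 22.47°.

θ_B ≈ 22.47°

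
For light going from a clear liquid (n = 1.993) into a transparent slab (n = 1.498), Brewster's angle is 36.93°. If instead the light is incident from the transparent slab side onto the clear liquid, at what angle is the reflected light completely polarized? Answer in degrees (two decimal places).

θ_B' ≈ 53.07°

Reversing the direction swaps n₁ and n₂, so tan θ_B' = 1/tan θ_B and θ_B' = 90° − θ_B.
Hence θ_B' = 90° − 36.93° = 53.07°.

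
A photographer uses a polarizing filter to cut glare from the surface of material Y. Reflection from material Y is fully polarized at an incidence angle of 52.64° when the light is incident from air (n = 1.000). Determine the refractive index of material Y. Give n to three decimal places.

n ≈ 1.310

At the polarizing angle, tan θ_B = n₂/n₁ with n₁ on the incident side (air) and n₂ on the transmitted side (material Y).
n₂ = n₁ tan θ_B = 1.000 × tan 52.64° = 1.310.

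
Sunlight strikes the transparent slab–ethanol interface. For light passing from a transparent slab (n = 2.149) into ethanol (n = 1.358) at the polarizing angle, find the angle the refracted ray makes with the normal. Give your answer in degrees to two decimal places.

First find Brewster's angle: tan θ_B = 1.358/2.149 = 0.6319, giving θ_B = 32.29°.
The refracted ray is perpendicular to the reflected ray, so θ_t = 90° − θ_B = 57.71°.

θ_t ≈ 57.71°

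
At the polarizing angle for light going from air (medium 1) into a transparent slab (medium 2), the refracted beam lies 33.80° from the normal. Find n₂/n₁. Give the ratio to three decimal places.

n₂/n₁ ≈ 1.494

At Brewster incidence θ_B = 90° − θ_t = 90° − 33.80° = 56.20°.
Then n₂/n₁ = tan θ_B = tan 56.20° = 1.494.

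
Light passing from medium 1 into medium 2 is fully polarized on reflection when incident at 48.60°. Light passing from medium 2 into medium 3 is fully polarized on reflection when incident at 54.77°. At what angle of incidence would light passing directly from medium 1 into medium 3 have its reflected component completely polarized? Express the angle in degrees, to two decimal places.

tan θ_B(1→2) = n₂/n₁ = tan 48.60° = 1.1343.
tan θ_B(2→3) = n₃/n₂ = tan 54.77° = 1.4160.
Multiplying, n₃/n₁ = 1.1343 × 1.4160 = 1.6062, and θ_B(1→3) = arctan 1.6062 = 58.09°.

θ_B ≈ 58.09°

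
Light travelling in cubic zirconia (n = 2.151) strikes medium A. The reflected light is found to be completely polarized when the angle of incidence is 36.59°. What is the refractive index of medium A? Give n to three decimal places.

At Brewster's angle, tan θ_B = n₂/n₁ with n₁ on the incident side (cubic zirconia) and n₂ on the transmitted side (medium A).
n₂ = n₁ tan θ_B = 2.151 × tan 36.59° = 1.597.

n ≈ 1.597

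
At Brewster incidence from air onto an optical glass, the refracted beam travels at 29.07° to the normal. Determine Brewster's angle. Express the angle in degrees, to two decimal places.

θ_B ≈ 60.93°

Since the reflected and refracted rays are at right angles at the polarizing angle, θ_B + θ_t = 90°.
θ_B = 90° − 29.07° = 60.93°.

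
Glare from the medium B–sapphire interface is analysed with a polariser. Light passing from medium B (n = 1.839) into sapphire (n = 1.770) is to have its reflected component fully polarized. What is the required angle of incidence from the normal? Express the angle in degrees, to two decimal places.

The reflected p-component vanishes when tan θ_B = n₂/n₁.
tan θ_B = n₂/n₁ = 1.770/1.839 = 0.9625. Taking the arctangent, θ_B = 43.90°.

θ_B ≈ 43.90°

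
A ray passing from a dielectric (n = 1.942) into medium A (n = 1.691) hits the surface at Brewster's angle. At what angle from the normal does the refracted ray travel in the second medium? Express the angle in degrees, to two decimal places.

θ_B = arctan(n₂/n₁) = arctan(1.691/1.942) = 41.05°.
Since θ_B + θ_t = 90° at Brewster incidence, θ_t = 90° − 41.05° = 48.95°.

θ_t ≈ 48.95°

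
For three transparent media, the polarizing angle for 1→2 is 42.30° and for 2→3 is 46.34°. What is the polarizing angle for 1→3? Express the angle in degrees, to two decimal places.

tan θ_B(1→2) = n₂/n₁ = tan 42.30° = 0.9099.
tan θ_B(2→3) = n₃/n₂ = tan 46.34° = 1.0479.
So n₃/n₁ = (n₂/n₁)(n₃/n₂) = 0.9099 × 1.0479 = 0.9535.
θ_B(1→3) = arctan(0.9535) = 43.64°.

θ_B ≈ 43.64°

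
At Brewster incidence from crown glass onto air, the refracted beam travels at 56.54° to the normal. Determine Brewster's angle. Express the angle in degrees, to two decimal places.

θ_B ≈ 33.46°

At Brewster's angle the reflected and refracted rays are perpendicular, so θ_B + θ_t = 90°.
So θ_B = 90° − θ_t = 90° − 56.54° = 33.46°.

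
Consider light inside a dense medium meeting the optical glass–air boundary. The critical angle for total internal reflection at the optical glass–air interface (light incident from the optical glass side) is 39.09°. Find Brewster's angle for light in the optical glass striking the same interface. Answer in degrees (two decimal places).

n₂/n₁ = sin θ_c = sin 39.09° = 0.6305.
tan θ_B equals the same ratio, so θ_B = arctan(0.6305) = 32.23°.

θ_B ≈ 32.23°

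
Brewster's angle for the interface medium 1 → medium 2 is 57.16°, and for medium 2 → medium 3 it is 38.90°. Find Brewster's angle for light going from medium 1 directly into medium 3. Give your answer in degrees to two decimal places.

θ_B ≈ 51.34°

Each Brewster angle gives a ratio: n₂/n₁ = tan 57.16° = 1.5493, n₃/n₂ = tan 38.90° = 0.8069.
So n₃/n₁ = (n₂/n₁)(n₃/n₂) = 1.5493 × 0.8069 = 1.2501.
θ_B(1→3) = arctan(1.2501) = 51.34°.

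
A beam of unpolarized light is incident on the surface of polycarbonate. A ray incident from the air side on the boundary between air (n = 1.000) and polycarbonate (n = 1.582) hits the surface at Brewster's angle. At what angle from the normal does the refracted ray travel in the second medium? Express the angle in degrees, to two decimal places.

θ_t ≈ 32.30°

θ_B = arctan(n₂/n₁) = arctan(1.582/1.000) = 57.70°.
The refracted ray is perpendicular to the reflected ray, so θ_t = 90° − θ_B = 32.30°.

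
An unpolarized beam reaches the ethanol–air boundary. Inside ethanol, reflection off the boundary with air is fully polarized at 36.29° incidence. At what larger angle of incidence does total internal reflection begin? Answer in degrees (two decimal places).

From Brewster, n₂/n₁ = tan θ_B = tan 36.29° = 0.7343.
Then sin θ_c = n₂/n₁ = 0.7343, so θ_c = arcsin 0.7343 = 47.25°.

θ_c ≈ 47.25°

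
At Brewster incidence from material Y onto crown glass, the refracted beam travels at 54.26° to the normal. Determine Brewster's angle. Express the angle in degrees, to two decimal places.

θ_B ≈ 35.74°

At Brewster's angle the reflected and refracted rays are perpendicular, so θ_B + θ_t = 90°.
θ_B = 90° − 54.26° = 35.74°.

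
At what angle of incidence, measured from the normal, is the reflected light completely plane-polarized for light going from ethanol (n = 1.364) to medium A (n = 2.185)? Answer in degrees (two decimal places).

The reflected p-component vanishes when tan θ_B = n₂/n₁.
Brewster's condition: tan θ_B = n₂/n₁ = 2.185/1.364 = 1.6019.
θ_B = arctan(1.6019) = 58.03°.

θ_B ≈ 58.03°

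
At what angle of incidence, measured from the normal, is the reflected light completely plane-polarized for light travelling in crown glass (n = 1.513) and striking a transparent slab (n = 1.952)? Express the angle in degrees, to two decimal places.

Brewster's condition: tan θ_B = n₂/n₁ = 1.952/1.513 = 1.2902.
So θ_B = arctan 1.2902 = 52.22°.

θ_B ≈ 52.22°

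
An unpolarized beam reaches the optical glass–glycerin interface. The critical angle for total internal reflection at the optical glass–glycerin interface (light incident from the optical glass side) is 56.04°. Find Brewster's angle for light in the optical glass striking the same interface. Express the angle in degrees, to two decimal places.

sin θ_c = n₂/n₁, so n₂/n₁ = sin 56.04° = 0.8294.
Brewster: tan θ_B = n₂/n₁ = 0.8294.
θ_B = arctan(0.8294) = 39.67°.

θ_B ≈ 39.67°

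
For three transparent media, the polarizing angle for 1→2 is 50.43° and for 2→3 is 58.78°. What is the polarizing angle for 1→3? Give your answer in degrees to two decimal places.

θ_B ≈ 63.39°

n₂/n₁ = tan 50.43° = 1.2101 and n₃/n₂ = tan 58.78° = 1.6499.
n₃/n₁ = 1.9965. Then tan θ_B(1→3) = n₃/n₁, so θ_B(1→3) = arctan(1.9965) = 63.39°.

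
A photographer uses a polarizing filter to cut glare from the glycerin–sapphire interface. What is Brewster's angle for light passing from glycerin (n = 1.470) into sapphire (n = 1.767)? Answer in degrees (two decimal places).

tan θ_B = n₂/n₁ = 1.767/1.470 = 1.2020.
So θ_B = arctan 1.2020 = 50.24°.

θ_B ≈ 50.24°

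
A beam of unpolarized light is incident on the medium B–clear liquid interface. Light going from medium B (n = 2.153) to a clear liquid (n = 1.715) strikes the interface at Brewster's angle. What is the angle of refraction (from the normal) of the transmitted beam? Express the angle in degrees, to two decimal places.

θ_t ≈ 51.46°

First find Brewster's angle: tan θ_B = 1.715/2.153 = 0.7966, giving θ_B = 38.54°.
Since θ_B + θ_t = 90° at Brewster incidence, θ_t = 90° − 38.54° = 51.46°.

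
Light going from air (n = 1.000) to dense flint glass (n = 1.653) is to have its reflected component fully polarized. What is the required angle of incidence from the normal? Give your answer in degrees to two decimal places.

tan θ_B = n₂/n₁ = 1.653/1.000 = 1.6530. Taking the arctangent, θ_B = 58.83°.

θ_B ≈ 58.83°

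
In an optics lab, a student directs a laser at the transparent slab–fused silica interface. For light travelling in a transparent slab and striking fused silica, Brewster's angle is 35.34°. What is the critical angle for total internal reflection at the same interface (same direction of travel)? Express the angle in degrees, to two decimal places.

θ_c ≈ 45.16°

tan θ_B = n₂/n₁ = tan 35.34° = 0.7091.
Total internal reflection: sin θ_c = n₂/n₁ = 0.7091.
θ_c = arcsin(0.7091) = 45.16°.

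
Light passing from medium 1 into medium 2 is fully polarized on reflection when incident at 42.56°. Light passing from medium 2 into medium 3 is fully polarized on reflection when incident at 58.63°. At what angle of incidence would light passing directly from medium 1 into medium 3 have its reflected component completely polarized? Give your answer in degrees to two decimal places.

θ_B ≈ 56.42°

tan θ_B(1→2) = n₂/n₁ = tan 42.56° = 0.9183.
tan θ_B(2→3) = n₃/n₂ = tan 58.63° = 1.6402.
So n₃/n₁ = (n₂/n₁)(n₃/n₂) = 0.9183 × 1.6402 = 1.5061.
θ_B(1→3) = arctan(1.5061) = 56.42°.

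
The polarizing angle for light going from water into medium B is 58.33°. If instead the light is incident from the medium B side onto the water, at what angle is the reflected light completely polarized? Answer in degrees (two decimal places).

tan θ_B' = n₁/n₂ = 1/tan θ_B, so θ_B' = 90° − θ_B.
θ_B' = 90° − 58.33° = 31.67°.

θ_B' ≈ 31.67°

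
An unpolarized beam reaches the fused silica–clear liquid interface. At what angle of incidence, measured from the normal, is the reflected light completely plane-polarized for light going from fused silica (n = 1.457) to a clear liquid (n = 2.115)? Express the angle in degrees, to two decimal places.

θ_B ≈ 55.44°

Here n₂/n₁ = 2.115/1.457 = 1.4516, and Brewster's law gives tan θ_B = n₂/n₁. Taking the arctangent, θ_B = 55.44°.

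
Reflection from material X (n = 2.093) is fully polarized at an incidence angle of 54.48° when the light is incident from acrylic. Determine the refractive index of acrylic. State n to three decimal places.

Brewster's law: tan θ_B = n₂/n₁ (light incident in acrylic, refracted into material X).
n₁ = n₂ / tan θ_B = 2.093 / tan 54.48° = 1.494.

n ≈ 1.494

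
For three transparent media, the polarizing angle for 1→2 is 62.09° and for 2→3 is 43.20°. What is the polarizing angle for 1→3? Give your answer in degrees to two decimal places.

Each Brewster angle gives a ratio: n₂/n₁ = tan 62.09° = 1.8879, n₃/n₂ = tan 43.20° = 0.9391.
n₃/n₁ = 1.7728. Then tan θ_B(1→3) = n₃/n₁, so θ_B(1→3) = arctan(1.7728) = 60.57°.

θ_B ≈ 60.57°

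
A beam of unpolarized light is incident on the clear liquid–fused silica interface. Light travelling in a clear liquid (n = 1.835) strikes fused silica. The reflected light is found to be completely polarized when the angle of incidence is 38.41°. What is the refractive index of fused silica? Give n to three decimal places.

Full polarization of the reflected beam means tan θ_B = n₂/n₁, where n₁ is the incident medium (a clear liquid).
n₂ = n₁ tan θ_B = 1.835 × tan 38.41° = 1.455.

n ≈ 1.455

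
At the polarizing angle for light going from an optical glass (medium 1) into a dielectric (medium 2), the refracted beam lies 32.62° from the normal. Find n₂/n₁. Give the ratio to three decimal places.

n₂/n₁ ≈ 1.562

At Brewster incidence θ_B = 90° − θ_t = 90° − 32.62° = 57.38°.
tan θ_B = n₂/n₁, so n₂/n₁ = tan 57.38° = 1.562.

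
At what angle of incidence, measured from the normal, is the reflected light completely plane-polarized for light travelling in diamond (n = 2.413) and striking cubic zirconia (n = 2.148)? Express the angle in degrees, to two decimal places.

The reflected p-component vanishes when tan θ_B = n₂/n₁.
Brewster's condition: tan θ_B = n₂/n₁ = 2.148/2.413 = 0.8902.
θ_B = arctan(0.8902) = 41.67°.

θ_B ≈ 41.67°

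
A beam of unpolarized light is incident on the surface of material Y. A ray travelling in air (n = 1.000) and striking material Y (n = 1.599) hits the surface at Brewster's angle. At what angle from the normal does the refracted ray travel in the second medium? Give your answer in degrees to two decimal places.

θ_t ≈ 32.02°

First find Brewster's angle: tan θ_B = 1.599/1.000 = 1.5990, giving θ_B = 57.98°.
Since θ_B + θ_t = 90° at Brewster incidence, θ_t = 90° − 57.98° = 32.02°.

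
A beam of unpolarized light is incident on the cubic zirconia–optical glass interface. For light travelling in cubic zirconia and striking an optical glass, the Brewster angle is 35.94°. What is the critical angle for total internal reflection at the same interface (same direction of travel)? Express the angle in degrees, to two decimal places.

From Brewster, n₂/n₁ = tan θ_B = tan 35.94° = 0.7249.
Then sin θ_c = n₂/n₁ = 0.7249, so θ_c = arcsin 0.7249 = 46.46°.

θ_c ≈ 46.46°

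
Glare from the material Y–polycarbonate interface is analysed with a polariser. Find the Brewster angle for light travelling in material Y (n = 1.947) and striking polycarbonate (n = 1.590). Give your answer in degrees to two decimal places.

θ_B ≈ 39.24°

Here n₂/n₁ = 1.590/1.947 = 0.8166, and Brewster's law gives tan θ_B = n₂/n₁. Taking the arctangent, θ_B = 39.24°.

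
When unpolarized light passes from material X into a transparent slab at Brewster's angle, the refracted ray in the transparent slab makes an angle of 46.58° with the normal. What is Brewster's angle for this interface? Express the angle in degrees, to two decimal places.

θ_B ≈ 43.42°

At Brewster's angle the reflected and refracted rays are perpendicular, so θ_B + θ_t = 90°.
So θ_B = 90° − θ_t = 90° − 46.58° = 43.42°.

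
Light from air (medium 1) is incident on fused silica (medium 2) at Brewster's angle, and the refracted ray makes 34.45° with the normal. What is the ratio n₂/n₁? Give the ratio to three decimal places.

n₂/n₁ ≈ 1.458

At Brewster incidence θ_B = 90° − θ_t = 90° − 34.45° = 55.55°.
Then n₂/n₁ = tan θ_B = tan 55.55° = 1.458.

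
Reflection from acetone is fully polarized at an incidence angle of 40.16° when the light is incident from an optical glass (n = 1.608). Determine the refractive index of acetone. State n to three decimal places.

Full polarization of the reflected beam means tan θ_B = n₂/n₁, where n₁ is the incident medium (an optical glass).
n₂ = n₁ tan θ_B = 1.608 × tan 40.16° = 1.357.

n ≈ 1.357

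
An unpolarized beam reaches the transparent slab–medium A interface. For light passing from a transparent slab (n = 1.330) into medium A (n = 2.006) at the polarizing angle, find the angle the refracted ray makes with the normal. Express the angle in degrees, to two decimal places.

θ_t ≈ 33.54°

tan θ_B = n₂/n₁ = 2.006/1.330 = 1.5083, so θ_B = 56.46°.
Since θ_B + θ_t = 90° at Brewster incidence, θ_t = 90° − 56.46° = 33.54°.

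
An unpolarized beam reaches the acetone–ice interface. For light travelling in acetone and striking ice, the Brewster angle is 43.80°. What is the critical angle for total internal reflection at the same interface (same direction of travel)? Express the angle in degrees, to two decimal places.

θ_c ≈ 73.53°

tan θ_B = n₂/n₁ = tan 43.80° = 0.9590.
Total internal reflection: sin θ_c = n₂/n₁ = 0.9590.
θ_c = arcsin(0.9590) = 73.53°.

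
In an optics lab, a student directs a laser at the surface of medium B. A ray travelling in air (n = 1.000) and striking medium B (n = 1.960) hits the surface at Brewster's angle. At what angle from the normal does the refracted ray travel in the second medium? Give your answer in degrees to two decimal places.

θ_t ≈ 27.03°

tan θ_B = n₂/n₁ = 1.960/1.000 = 1.9600, so θ_B = 62.97°.
The refracted ray is perpendicular to the reflected ray, so θ_t = 90° − θ_B = 27.03°.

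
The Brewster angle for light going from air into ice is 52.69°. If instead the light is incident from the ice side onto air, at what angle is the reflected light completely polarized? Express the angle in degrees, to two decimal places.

tan θ_B' = n₁/n₂ = 1/tan θ_B, so θ_B' = 90° − θ_B.
θ_B' = 90° − 52.69° = 37.31°.

θ_B' ≈ 37.31°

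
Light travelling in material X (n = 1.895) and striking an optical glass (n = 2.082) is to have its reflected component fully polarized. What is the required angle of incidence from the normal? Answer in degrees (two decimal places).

Brewster's condition: tan θ_B = n₂/n₁ = 2.082/1.895 = 1.0987.
So θ_B = arctan 1.0987 = 47.69°.

θ_B ≈ 47.69°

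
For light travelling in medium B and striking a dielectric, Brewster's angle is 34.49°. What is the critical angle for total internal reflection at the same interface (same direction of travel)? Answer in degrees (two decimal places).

From Brewster, n₂/n₁ = tan θ_B = tan 34.49° = 0.6870.
Then sin θ_c = n₂/n₁ = 0.6870, so θ_c = arcsin 0.6870 = 43.39°.

θ_c ≈ 43.39°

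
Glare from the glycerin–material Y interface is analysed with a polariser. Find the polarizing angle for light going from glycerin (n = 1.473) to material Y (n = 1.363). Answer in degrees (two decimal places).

θ_B ≈ 42.78°

At Brewster's angle the reflected and refracted rays are perpendicular, which with Snell's law gives tan θ_B = n₂/n₁.
tan θ_B = n₂/n₁ = 1.363/1.473 = 0.9253.
So θ_B = arctan 0.9253 = 42.78°.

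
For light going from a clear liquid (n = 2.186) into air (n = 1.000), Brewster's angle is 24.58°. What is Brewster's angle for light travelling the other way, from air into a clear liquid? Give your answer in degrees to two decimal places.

θ_B' ≈ 65.42°

The two Brewster angles are complementary: θ_B' = 90° − θ_B = 90° − 24.58° = 65.42°.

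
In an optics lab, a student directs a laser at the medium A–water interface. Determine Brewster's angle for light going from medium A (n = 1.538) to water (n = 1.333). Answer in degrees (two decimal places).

tan θ_B = n₂/n₁ = 1.333/1.538 = 0.8667. Taking the arctangent, θ_B = 40.92°.

θ_B ≈ 40.92°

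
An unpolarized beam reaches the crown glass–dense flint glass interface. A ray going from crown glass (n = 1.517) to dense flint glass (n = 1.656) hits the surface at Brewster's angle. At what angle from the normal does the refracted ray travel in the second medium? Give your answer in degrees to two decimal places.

θ_t ≈ 42.49°

θ_B = arctan(n₂/n₁) = arctan(1.656/1.517) = 47.51°.
Since θ_B + θ_t = 90° at Brewster incidence, θ_t = 90° − 47.51° = 42.49°.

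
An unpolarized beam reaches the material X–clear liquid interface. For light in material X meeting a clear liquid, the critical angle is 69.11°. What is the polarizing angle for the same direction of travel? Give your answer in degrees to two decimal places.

sin θ_c = n₂/n₁, so n₂/n₁ = sin 69.11° = 0.9343.
Brewster: tan θ_B = n₂/n₁ = 0.9343.
θ_B = arctan(0.9343) = 43.05°.

θ_B ≈ 43.05°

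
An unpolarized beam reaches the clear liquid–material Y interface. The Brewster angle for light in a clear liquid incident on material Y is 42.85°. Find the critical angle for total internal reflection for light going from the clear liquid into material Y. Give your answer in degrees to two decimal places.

θ_c ≈ 68.07°

tan θ_B = n₂/n₁ = tan 42.85° = 0.9276.
Total internal reflection: sin θ_c = n₂/n₁ = 0.9276.
θ_c = arcsin(0.9276) = 68.07°.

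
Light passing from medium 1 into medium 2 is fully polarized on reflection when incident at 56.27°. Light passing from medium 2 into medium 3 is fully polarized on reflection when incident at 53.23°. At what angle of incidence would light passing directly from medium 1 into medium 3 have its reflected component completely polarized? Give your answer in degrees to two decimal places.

θ_B ≈ 63.48°

n₂/n₁ = tan 56.27° = 1.4977 and n₃/n₂ = tan 53.23° = 1.3382.
n₃/n₁ = 2.0043. Then tan θ_B(1→3) = n₃/n₁, so θ_B(1→3) = arctan(2.0043) = 63.48°.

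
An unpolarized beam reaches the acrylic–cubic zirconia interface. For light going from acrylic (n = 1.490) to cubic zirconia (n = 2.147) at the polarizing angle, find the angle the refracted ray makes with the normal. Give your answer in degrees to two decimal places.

θ_t ≈ 34.76°

θ_B = arctan(n₂/n₁) = arctan(2.147/1.490) = 55.24°.
At Brewster's angle the reflected and refracted rays are perpendicular, so θ_t = 90° − θ_B = 90° − 55.24° = 34.76°.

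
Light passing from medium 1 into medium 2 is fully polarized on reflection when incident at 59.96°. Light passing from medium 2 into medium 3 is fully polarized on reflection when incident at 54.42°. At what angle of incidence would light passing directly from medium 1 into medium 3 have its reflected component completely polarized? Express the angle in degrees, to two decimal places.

tan θ_B(1→2) = n₂/n₁ = tan 59.96° = 1.7293.
tan θ_B(2→3) = n₃/n₂ = tan 54.42° = 1.3978.
So n₃/n₁ = (n₂/n₁)(n₃/n₂) = 1.7293 × 1.3978 = 2.4172.
θ_B(1→3) = arctan(2.4172) = 67.52°.

θ_B ≈ 67.52°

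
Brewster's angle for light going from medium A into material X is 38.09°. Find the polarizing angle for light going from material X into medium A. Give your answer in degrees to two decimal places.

θ_B' ≈ 51.91°

Reversing the direction swaps n₁ and n₂, so tan θ_B' = 1/tan θ_B and θ_B' = 90° − θ_B.
Hence θ_B' = 90° − 38.09° = 51.91°.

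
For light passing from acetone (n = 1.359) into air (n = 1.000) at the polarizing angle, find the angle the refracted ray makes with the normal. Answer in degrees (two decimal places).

θ_t ≈ 53.65°

tan θ_B = n₂/n₁ = 1.000/1.359 = 0.7358, so θ_B = 36.35°.
Since θ_B + θ_t = 90° at Brewster incidence, θ_t = 90° − 36.35° = 53.65°.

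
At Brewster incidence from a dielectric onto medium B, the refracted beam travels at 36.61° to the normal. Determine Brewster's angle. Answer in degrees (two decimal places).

θ_B ≈ 53.39°

Since the reflected and refracted rays are at right angles at the polarizing angle, θ_B + θ_t = 90°.
So θ_B = 90° − θ_t = 90° − 36.61° = 53.39°.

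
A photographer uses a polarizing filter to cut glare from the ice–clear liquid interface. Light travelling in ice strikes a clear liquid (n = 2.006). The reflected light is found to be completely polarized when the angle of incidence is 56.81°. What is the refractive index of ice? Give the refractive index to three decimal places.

n ≈ 1.312

At the polarizing angle, tan θ_B = n₂/n₁ with n₁ on the incident side (ice) and n₂ on the transmitted side (a clear liquid).
n₁ = n₂ / tan θ_B = 2.006 / tan 56.81° = 1.312.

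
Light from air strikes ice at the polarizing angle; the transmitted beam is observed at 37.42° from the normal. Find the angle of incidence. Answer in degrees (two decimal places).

At Brewster's angle the reflected and refracted rays are perpendicular, so θ_B + θ_t = 90°.
So θ_B = 90° − θ_t = 90° − 37.42° = 52.58°.

θ_B ≈ 52.58°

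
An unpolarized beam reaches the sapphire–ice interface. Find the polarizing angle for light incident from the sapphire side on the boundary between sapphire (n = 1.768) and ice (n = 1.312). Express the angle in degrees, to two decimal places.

θ_B ≈ 36.58°

At Brewster's angle the reflected and refracted rays are perpendicular, which with Snell's law gives tan θ_B = n₂/n₁.
Here n₂/n₁ = 1.312/1.768 = 0.7421, and Brewster's law gives tan θ_B = n₂/n₁. Taking the arctangent, θ_B = 36.58°.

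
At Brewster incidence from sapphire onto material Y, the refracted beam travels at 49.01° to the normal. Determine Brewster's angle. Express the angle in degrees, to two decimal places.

θ_B ≈ 40.99°

Brewster's condition makes the reflected and refracted beams perpendicular: θ_B + θ_t = 90°.
So θ_B = 90° − θ_t = 90° − 49.01° = 40.99°.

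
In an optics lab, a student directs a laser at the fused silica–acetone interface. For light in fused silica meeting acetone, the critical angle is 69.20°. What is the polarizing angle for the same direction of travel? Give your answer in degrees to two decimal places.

At the critical angle sin θ_c = n₂/n₁, giving n₂/n₁ = sin 69.20° = 0.9348.
Then tan θ_B = n₂/n₁ = 0.9348, so θ_B = arctan 0.9348 = 43.07°.

θ_B ≈ 43.07°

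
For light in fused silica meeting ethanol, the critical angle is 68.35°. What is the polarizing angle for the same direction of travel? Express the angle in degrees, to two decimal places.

n₂/n₁ = sin θ_c = sin 68.35° = 0.9295.
tan θ_B equals the same ratio, so θ_B = arctan(0.9295) = 42.91°.

θ_B ≈ 42.91°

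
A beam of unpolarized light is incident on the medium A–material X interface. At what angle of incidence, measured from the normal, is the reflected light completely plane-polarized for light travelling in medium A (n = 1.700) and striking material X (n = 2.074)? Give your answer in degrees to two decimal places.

θ_B ≈ 50.66°

At Brewster's angle the reflected and refracted rays are perpendicular, which with Snell's law gives tan θ_B = n₂/n₁.
tan θ_B = n₂/n₁ = 2.074/1.700 = 1.2200.
θ_B = arctan(1.2200) = 50.66°.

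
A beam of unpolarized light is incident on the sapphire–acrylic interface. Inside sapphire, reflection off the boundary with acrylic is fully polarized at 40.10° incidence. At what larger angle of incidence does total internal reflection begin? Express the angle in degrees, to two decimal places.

θ_c ≈ 57.36°

From Brewster, n₂/n₁ = tan θ_B = tan 40.10° = 0.8421.
Then sin θ_c = n₂/n₁ = 0.8421, so θ_c = arcsin 0.8421 = 57.36°.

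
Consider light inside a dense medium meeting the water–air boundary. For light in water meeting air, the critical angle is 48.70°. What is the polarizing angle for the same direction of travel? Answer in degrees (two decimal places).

sin θ_c = n₂/n₁, so n₂/n₁ = sin 48.70° = 0.7513.
Brewster: tan θ_B = n₂/n₁ = 0.7513.
θ_B = arctan(0.7513) = 36.92°.

θ_B ≈ 36.92°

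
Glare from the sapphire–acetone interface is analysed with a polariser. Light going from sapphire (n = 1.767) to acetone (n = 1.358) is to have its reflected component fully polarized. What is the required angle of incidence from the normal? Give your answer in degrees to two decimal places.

θ_B ≈ 37.54°

Here n₂/n₁ = 1.358/1.767 = 0.7685, and Brewster's law gives tan θ_B = n₂/n₁.
So θ_B = arctan 0.7685 = 37.54°.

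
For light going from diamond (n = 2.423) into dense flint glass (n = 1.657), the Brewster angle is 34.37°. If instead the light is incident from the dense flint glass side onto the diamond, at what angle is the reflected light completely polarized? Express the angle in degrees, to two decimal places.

θ_B' ≈ 55.63°

The two Brewster angles are complementary: θ_B' = 90° − θ_B = 90° − 34.37° = 55.63°.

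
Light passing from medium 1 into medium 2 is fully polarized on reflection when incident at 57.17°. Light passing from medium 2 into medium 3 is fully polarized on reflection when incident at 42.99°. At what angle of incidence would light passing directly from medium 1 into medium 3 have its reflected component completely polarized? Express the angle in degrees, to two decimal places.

θ_B ≈ 55.31°

tan θ_B(1→2) = n₂/n₁ = tan 57.17° = 1.5499.
tan θ_B(2→3) = n₃/n₂ = tan 42.99° = 0.9322.
n₃/n₁ = 1.4448. Then tan θ_B(1→3) = n₃/n₁, so θ_B(1→3) = arctan(1.4448) = 55.31°.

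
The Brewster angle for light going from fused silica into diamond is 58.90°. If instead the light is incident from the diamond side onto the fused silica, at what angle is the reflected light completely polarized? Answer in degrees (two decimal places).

tan θ_B' = n₁/n₂ = 1/tan θ_B, so θ_B' = 90° − θ_B.
θ_B' = 90° − 58.90° = 31.10°.

θ_B' ≈ 31.10°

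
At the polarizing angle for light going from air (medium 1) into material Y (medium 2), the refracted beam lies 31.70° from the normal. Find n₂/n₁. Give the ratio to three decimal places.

n₂/n₁ ≈ 1.619

At Brewster incidence θ_B = 90° − θ_t = 90° − 31.70° = 58.30°.
tan θ_B = n₂/n₁, so n₂/n₁ = tan 58.30° = 1.619.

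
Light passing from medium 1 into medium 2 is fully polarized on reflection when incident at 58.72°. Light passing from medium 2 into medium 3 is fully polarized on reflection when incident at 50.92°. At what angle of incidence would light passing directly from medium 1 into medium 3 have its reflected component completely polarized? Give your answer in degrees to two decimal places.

n₂/n₁ = tan 58.72° = 1.6460 and n₃/n₂ = tan 50.92° = 1.2314.
So n₃/n₁ = (n₂/n₁)(n₃/n₂) = 1.6460 × 1.2314 = 2.0269.
θ_B(1→3) = arctan(2.0269) = 63.74°.

θ_B ≈ 63.74°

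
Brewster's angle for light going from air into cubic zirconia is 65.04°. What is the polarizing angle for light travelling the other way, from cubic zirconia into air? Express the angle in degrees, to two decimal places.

θ_B' ≈ 24.96°

The two Brewster angles are complementary: θ_B' = 90° − θ_B = 90° − 65.04° = 24.96°.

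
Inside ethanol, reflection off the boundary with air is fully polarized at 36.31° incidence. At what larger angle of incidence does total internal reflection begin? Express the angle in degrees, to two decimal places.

From Brewster, n₂/n₁ = tan θ_B = tan 36.31° = 0.7348.
Then sin θ_c = n₂/n₁ = 0.7348, so θ_c = arcsin 0.7348 = 47.29°.

θ_c ≈ 47.29°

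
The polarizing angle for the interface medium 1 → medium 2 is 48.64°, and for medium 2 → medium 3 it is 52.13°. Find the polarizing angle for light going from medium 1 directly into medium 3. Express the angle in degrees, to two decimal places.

θ_B ≈ 55.60°

tan θ_B(1→2) = n₂/n₁ = tan 48.64° = 1.1359.
tan θ_B(2→3) = n₃/n₂ = tan 52.13° = 1.2859.
n₃/n₁ = 1.4607. Then tan θ_B(1→3) = n₃/n₁, so θ_B(1→3) = arctan(1.4607) = 55.60°.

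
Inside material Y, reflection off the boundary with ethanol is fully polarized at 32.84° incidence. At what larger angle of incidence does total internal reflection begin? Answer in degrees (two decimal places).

n₂/n₁ = tan 32.84° = 0.6454; the critical angle satisfies sin θ_c = n₂/n₁.
θ_c = arcsin(0.6454) = 40.20°.

θ_c ≈ 40.20°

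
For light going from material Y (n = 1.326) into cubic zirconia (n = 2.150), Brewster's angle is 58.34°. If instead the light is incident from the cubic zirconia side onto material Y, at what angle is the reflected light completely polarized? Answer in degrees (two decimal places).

θ_B' ≈ 31.66°

tan θ_B' = n₁/n₂ = 1/tan θ_B, so θ_B' = 90° − θ_B.
θ_B' = 90° − 58.34° = 31.66°.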